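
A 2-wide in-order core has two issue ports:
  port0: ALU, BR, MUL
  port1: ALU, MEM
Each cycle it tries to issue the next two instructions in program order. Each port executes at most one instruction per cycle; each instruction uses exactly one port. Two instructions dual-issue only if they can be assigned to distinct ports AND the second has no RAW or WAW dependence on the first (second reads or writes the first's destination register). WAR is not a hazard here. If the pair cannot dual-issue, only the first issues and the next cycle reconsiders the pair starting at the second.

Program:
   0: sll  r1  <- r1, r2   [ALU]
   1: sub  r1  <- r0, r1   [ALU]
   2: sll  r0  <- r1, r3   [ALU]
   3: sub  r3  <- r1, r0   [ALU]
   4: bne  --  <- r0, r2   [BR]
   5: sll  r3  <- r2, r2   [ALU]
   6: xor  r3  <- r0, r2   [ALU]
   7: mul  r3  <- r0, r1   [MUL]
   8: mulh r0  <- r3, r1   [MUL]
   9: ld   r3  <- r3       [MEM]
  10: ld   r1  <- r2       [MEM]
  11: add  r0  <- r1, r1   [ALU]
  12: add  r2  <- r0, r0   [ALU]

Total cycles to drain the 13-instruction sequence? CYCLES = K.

0. sll @i0  | RAW+WAW r1
1. sub @i1  | RAW r1
2. sll @i2  | RAW r0
3. sub;bne @i3&i4  | pair
4. sll @i5  | WAW r3
5. xor @i6  | WAW r3
6. mul @i7  | no-port MUL/MUL
7. mulh;ld @i8&i9  | pair
8. ld @i10  | RAW r1
9. add @i11  | RAW r0
10. add @i12  | tail

CYCLES = 11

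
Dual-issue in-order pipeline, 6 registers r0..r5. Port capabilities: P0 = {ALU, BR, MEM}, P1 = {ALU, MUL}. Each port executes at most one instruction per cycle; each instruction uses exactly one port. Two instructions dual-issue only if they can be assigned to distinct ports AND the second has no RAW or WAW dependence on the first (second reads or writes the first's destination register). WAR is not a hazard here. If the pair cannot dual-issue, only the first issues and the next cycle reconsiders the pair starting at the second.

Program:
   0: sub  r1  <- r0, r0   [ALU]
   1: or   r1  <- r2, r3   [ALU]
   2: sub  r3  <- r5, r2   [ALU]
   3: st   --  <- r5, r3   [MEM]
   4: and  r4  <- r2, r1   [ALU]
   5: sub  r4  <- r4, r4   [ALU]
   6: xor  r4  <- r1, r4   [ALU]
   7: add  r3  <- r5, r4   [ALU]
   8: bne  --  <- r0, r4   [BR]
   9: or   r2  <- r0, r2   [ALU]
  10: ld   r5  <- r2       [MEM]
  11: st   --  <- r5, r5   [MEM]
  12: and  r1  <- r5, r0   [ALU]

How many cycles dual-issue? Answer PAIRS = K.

PAIRS = 4

c0: i0 sub.ALU  WAW r1
c1: i1&i2 or.ALU+sub.ALU  dual
c2: i3&i4 st.MEM+and.ALU  dual
c3: i5 sub.ALU  RAW+WAW r4
c4: i6 xor.ALU  RAW r4
c5: i7&i8 add.ALU+bne.BR  dual
c6: i9 or.ALU  RAW r2
c7: i10 ld.MEM  no-port MEM/MEM
c8: i11&i12 st.MEM+and.ALU  dual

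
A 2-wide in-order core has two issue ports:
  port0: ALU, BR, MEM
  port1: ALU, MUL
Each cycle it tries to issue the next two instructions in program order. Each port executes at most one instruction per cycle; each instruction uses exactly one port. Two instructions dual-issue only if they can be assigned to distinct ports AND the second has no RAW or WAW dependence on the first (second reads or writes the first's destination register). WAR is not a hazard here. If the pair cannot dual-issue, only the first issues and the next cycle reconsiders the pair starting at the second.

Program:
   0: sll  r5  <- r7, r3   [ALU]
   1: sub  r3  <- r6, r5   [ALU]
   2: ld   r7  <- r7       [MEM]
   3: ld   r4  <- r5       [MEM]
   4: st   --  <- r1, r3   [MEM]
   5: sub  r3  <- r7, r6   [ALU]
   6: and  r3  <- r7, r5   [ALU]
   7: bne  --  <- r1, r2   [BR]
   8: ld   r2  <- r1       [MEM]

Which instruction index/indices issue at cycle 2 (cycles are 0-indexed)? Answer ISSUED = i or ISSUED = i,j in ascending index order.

ISSUED = 3

[0] i0  sll.ALU  -- RAW r5
[1] i1&i2  sub.ALU;ld.MEM  -- pair
[2] i3  ld.MEM  -- no-port MEM/MEM
[3] i4&i5  st.MEM;sub.ALU  -- pair
[4] i6&i7  and.ALU;bne.BR  -- pair
[5] i8  ld.MEM  -- tail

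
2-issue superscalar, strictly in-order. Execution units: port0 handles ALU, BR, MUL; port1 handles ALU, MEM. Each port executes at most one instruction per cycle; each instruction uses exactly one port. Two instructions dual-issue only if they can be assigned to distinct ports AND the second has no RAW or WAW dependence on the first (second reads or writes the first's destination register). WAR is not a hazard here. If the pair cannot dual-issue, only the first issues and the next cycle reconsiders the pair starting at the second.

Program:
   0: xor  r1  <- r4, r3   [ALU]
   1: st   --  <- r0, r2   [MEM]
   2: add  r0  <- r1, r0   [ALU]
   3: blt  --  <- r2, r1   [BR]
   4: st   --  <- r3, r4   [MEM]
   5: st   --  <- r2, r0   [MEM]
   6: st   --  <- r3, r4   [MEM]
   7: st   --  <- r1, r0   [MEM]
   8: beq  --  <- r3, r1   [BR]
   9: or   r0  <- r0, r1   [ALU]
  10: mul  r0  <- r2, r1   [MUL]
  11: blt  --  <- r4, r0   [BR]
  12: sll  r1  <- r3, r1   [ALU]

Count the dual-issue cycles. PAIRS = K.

PAIRS = 4

0. xor.ALU st.MEM @i0&i1  | 2-wide
1. add.ALU blt.BR @i2&i3  | 2-wide
2. st.MEM @i4  | no-port MEM/MEM
3. st.MEM @i5  | no-port MEM/MEM
4. st.MEM @i6  | no-port MEM/MEM
5. st.MEM beq.BR @i7&i8  | 2-wide
6. or.ALU @i9  | WAW r0
7. mul.MUL @i10  | no-port MUL/BR
8. blt.BR sll.ALU @i11&i12  | 2-wide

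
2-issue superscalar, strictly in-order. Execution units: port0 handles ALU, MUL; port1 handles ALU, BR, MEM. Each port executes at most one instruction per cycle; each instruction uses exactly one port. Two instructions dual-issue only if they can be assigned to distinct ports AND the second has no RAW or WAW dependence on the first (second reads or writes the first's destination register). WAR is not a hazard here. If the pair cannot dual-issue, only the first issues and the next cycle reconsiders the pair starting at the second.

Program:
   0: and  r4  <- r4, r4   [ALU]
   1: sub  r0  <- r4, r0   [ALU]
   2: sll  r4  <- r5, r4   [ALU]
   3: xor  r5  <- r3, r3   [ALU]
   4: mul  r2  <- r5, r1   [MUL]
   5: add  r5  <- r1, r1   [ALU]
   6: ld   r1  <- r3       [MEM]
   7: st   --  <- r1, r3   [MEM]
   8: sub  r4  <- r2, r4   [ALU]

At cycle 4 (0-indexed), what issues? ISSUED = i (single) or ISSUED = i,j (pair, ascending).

#0 head=0: and i0 RAW r4
#1 head=1: sub;sll i1,i2 dual
#2 head=3: xor i3 RAW r5
#3 head=4: mul;add i4,i5 dual
#4 head=6: ld i6 no-port MEM/MEM
#5 head=7: st;sub i7,i8 dual

ISSUED = 6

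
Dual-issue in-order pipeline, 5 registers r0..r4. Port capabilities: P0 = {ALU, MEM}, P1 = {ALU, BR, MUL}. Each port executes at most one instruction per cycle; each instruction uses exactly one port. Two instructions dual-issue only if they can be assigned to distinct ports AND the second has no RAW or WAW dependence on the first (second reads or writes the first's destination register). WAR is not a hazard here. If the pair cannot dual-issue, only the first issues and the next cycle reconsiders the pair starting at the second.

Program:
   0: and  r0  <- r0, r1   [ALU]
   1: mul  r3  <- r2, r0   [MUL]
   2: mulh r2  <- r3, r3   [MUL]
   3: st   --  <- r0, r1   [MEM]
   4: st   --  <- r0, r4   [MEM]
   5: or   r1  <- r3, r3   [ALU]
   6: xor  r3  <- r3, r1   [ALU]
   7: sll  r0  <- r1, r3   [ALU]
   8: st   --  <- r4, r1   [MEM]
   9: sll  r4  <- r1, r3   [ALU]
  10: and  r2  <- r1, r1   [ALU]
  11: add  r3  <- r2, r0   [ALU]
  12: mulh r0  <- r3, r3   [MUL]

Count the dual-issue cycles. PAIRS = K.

PAIRS = 4

t=0 i0:and.ALU ; RAW r0
t=1 i1:mul.MUL ; no-port MUL/MUL
t=2 i2+i3:mulh.MUL st.MEM ; pair
t=3 i4+i5:st.MEM or.ALU ; pair
t=4 i6:xor.ALU ; RAW r3
t=5 i7+i8:sll.ALU st.MEM ; pair
t=6 i9+i10:sll.ALU and.ALU ; pair
t=7 i11:add.ALU ; RAW r3
t=8 i12:mulh.MUL ; tail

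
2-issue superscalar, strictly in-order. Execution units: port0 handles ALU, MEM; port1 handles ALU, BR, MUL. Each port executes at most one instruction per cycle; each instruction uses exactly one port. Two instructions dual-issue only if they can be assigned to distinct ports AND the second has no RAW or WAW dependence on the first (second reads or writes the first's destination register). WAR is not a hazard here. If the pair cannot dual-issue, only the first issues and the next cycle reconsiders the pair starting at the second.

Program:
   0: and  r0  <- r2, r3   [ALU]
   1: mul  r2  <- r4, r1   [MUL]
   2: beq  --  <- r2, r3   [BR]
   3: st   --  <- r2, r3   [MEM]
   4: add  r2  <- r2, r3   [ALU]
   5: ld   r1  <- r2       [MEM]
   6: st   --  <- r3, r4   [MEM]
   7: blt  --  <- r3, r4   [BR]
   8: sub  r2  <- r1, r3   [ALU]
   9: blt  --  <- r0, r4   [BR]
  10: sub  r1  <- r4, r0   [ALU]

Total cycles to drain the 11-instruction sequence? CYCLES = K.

[0] i0,i1  and/mul  -- pair
[1] i2,i3  beq/st  -- pair
[2] i4  add  -- RAW r2
[3] i5  ld  -- no-port MEM/MEM
[4] i6,i7  st/blt  -- pair
[5] i8,i9  sub/blt  -- pair
[6] i10  sub  -- tail

CYCLES = 7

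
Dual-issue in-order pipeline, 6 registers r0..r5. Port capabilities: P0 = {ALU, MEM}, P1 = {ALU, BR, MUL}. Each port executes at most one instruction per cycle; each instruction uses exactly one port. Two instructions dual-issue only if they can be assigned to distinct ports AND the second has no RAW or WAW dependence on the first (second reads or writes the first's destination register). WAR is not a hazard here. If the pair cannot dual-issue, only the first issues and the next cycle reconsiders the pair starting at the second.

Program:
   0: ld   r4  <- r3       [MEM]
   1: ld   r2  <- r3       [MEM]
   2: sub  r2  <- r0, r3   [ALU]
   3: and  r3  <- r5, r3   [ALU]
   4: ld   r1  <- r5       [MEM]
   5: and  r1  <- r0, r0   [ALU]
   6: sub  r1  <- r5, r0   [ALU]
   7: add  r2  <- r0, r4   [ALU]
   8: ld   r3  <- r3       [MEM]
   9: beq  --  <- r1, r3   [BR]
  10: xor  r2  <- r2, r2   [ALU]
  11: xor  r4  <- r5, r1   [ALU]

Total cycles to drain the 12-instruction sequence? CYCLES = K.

CYCLES = 9

  cy0 -> i0 (ld) no-port MEM/MEM
  cy1 -> i1 (ld) WAW r2
  cy2 -> i2+i3 (sub/and) pair
  cy3 -> i4 (ld) WAW r1
  cy4 -> i5 (and) WAW r1
  cy5 -> i6+i7 (sub/add) pair
  cy6 -> i8 (ld) RAW r3
  cy7 -> i9+i10 (beq/xor) pair
  cy8 -> i11 (xor) tail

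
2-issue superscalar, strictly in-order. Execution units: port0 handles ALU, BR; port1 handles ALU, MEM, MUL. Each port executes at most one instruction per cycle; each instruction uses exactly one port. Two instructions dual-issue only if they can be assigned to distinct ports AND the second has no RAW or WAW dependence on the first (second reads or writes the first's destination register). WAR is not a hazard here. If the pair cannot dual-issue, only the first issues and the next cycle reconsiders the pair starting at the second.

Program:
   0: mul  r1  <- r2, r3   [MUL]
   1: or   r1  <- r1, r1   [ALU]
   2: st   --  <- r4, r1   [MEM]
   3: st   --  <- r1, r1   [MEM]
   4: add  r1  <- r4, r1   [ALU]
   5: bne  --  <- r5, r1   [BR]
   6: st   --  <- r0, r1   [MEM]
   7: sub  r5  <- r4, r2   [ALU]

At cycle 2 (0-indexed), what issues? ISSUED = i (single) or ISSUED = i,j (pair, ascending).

c0: i0 mul.MUL  RAW+WAW r1
c1: i1 or.ALU  RAW r1
c2: i2 st.MEM  no-port MEM/MEM
c3: i3+i4 st.MEM+add.ALU  pair
c4: i5+i6 bne.BR+st.MEM  pair
c5: i7 sub.ALU  tail

ISSUED = 2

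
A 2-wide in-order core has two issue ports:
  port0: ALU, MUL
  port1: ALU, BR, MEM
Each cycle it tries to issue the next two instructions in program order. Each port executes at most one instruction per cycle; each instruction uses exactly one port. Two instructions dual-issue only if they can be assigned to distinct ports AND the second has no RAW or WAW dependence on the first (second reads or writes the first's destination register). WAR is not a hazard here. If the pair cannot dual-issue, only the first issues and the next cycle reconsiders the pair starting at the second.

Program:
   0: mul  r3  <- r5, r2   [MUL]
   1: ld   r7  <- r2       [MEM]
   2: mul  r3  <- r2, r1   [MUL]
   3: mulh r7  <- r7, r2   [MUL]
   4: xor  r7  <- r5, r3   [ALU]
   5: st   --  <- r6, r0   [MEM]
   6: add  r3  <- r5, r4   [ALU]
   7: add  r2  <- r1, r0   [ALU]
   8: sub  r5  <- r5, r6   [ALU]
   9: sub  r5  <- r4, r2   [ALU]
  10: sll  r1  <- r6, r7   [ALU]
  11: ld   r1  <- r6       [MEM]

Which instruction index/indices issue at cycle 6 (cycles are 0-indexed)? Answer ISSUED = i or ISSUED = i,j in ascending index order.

ISSUED = 9,10

c0: i0/i1 mul.MUL/ld.MEM  2-wide
c1: i2 mul.MUL  no-port MUL/MUL
c2: i3 mulh.MUL  WAW r7
c3: i4/i5 xor.ALU/st.MEM  2-wide
c4: i6/i7 add.ALU/add.ALU  2-wide
c5: i8 sub.ALU  WAW r5
c6: i9/i10 sub.ALU/sll.ALU  2-wide
c7: i11 ld.MEM  tail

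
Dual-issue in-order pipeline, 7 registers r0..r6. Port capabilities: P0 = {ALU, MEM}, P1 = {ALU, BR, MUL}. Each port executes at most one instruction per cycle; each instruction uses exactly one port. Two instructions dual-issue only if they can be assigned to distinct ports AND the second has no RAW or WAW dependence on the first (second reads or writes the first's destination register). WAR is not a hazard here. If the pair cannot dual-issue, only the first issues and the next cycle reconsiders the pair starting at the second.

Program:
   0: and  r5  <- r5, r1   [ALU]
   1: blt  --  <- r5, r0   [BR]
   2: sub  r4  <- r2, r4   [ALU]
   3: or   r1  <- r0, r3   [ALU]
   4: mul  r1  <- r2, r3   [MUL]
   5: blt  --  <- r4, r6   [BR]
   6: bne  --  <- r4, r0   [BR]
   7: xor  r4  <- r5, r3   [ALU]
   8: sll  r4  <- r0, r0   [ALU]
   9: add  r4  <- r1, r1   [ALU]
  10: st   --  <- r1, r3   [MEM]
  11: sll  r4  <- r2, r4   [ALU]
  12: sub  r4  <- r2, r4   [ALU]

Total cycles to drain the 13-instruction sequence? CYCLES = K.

CYCLES = 10

t=0 i0:and.ALU ; RAW r5
t=1 i1/i2:blt.BR sub.ALU ; pair
t=2 i3:or.ALU ; WAW r1
t=3 i4:mul.MUL ; no-port MUL/BR
t=4 i5:blt.BR ; no-port BR/BR
t=5 i6/i7:bne.BR xor.ALU ; pair
t=6 i8:sll.ALU ; WAW r4
t=7 i9/i10:add.ALU st.MEM ; pair
t=8 i11:sll.ALU ; RAW+WAW r4
t=9 i12:sub.ALU ; tail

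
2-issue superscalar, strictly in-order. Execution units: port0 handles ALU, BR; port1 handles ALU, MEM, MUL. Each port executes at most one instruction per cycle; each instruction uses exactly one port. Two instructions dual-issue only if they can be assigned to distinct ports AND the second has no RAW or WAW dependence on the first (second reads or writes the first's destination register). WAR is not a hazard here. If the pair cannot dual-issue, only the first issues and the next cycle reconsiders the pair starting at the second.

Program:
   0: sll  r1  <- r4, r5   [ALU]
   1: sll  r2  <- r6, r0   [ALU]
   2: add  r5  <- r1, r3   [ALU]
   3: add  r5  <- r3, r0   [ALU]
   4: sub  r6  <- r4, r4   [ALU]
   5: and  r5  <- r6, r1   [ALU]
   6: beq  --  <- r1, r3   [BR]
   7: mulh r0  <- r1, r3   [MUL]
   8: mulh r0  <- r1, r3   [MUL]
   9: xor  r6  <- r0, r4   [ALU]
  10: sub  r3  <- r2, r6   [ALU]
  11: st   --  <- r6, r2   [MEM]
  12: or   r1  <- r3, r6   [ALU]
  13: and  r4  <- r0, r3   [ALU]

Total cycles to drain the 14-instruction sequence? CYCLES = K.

CYCLES = 9

0. sll;sll @i0,i1  | dual
1. add @i2  | WAW r5
2. add;sub @i3,i4  | dual
3. and;beq @i5,i6  | dual
4. mulh @i7  | no-port MUL/MUL
5. mulh @i8  | RAW r0
6. xor @i9  | RAW r6
7. sub;st @i10,i11  | dual
8. or;and @i12,i13  | dual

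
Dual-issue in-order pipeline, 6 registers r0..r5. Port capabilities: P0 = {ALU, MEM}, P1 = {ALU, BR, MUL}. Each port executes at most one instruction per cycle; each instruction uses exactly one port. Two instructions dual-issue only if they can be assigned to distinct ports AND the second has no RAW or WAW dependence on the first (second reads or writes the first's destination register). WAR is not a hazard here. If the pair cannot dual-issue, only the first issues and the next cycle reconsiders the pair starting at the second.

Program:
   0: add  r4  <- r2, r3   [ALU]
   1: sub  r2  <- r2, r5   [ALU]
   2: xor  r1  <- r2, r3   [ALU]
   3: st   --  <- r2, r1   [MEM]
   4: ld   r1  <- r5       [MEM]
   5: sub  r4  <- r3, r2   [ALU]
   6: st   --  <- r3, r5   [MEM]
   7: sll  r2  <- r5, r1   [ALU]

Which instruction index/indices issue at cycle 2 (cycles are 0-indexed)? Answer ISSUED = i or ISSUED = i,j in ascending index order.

ISSUED = 3

c0: i0+i1 add.ALU+sub.ALU  dual
c1: i2 xor.ALU  RAW r1
c2: i3 st.MEM  no-port MEM/MEM
c3: i4+i5 ld.MEM+sub.ALU  dual
c4: i6+i7 st.MEM+sll.ALU  dual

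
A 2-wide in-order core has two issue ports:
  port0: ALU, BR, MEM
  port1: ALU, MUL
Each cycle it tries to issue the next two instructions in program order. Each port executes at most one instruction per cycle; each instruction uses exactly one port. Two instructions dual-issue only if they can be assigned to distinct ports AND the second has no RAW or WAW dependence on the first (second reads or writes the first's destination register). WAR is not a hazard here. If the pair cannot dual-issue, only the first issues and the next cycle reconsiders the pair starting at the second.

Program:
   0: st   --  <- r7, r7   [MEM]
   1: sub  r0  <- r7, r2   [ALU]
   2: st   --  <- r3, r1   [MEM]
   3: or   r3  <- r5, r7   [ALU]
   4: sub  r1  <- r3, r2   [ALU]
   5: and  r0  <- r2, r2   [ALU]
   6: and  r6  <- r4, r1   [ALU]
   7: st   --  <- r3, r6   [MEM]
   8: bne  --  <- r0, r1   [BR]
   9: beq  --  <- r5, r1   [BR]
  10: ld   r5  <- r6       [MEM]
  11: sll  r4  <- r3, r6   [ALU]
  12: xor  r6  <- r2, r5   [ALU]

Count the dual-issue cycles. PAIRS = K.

PAIRS = 4

[0] i0/i1  st.MEM+sub.ALU  -- dual
[1] i2/i3  st.MEM+or.ALU  -- dual
[2] i4/i5  sub.ALU+and.ALU  -- dual
[3] i6  and.ALU  -- RAW r6
[4] i7  st.MEM  -- no-port MEM/BR
[5] i8  bne.BR  -- no-port BR/BR
[6] i9  beq.BR  -- no-port BR/MEM
[7] i10/i11  ld.MEM+sll.ALU  -- dual
[8] i12  xor.ALU  -- tail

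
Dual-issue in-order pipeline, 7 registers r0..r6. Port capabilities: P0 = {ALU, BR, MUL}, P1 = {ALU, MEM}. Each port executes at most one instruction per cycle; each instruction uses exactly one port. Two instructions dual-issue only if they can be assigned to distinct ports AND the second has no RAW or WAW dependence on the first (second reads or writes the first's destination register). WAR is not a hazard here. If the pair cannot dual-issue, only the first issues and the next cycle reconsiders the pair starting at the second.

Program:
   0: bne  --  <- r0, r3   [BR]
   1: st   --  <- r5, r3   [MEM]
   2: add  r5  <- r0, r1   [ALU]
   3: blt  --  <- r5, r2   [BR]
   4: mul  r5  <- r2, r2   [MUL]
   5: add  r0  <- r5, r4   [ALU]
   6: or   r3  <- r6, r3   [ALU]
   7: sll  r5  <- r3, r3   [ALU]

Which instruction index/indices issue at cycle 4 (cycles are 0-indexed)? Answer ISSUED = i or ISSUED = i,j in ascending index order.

  cy0 -> i0&i1 (bne.BR st.MEM) pair
  cy1 -> i2 (add.ALU) RAW r5
  cy2 -> i3 (blt.BR) no-port BR/MUL
  cy3 -> i4 (mul.MUL) RAW r5
  cy4 -> i5&i6 (add.ALU or.ALU) pair
  cy5 -> i7 (sll.ALU) tail

ISSUED = 5,6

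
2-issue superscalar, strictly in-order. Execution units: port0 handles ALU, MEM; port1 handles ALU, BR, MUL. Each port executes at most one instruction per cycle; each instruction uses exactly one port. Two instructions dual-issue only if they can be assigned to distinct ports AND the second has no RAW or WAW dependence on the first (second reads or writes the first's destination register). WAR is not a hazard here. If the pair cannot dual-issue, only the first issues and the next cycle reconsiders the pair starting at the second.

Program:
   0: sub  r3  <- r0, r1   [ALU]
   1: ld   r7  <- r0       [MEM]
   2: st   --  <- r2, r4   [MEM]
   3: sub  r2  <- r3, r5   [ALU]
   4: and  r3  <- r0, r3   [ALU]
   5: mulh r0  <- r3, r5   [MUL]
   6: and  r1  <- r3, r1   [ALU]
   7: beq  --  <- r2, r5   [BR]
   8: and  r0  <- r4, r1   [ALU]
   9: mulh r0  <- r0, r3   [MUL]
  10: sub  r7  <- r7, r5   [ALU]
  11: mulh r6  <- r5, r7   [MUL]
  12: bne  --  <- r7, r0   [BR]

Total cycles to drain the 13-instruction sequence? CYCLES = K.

CYCLES = 8

t=0 i0+i1:sub+ld ; 2-wide
t=1 i2+i3:st+sub ; 2-wide
t=2 i4:and ; RAW r3
t=3 i5+i6:mulh+and ; 2-wide
t=4 i7+i8:beq+and ; 2-wide
t=5 i9+i10:mulh+sub ; 2-wide
t=6 i11:mulh ; no-port MUL/BR
t=7 i12:bne ; tail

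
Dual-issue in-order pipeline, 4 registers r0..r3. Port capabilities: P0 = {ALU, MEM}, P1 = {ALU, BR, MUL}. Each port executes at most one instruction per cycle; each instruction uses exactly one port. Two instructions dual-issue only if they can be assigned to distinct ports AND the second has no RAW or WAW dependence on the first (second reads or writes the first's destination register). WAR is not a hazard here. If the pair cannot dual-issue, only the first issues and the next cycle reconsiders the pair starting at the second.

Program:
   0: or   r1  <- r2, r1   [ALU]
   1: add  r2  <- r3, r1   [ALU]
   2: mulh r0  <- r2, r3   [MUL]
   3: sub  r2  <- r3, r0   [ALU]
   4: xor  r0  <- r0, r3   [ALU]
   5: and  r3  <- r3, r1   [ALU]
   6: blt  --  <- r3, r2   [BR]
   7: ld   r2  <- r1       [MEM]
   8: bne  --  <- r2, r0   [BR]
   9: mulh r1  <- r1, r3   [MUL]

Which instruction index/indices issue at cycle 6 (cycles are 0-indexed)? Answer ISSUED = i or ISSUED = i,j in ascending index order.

ISSUED = 8

0. or.ALU @i0  | RAW r1
1. add.ALU @i1  | RAW r2
2. mulh.MUL @i2  | RAW r0
3. sub.ALU/xor.ALU @i3/i4  | dual
4. and.ALU @i5  | RAW r3
5. blt.BR/ld.MEM @i6/i7  | dual
6. bne.BR @i8  | no-port BR/MUL
7. mulh.MUL @i9  | tail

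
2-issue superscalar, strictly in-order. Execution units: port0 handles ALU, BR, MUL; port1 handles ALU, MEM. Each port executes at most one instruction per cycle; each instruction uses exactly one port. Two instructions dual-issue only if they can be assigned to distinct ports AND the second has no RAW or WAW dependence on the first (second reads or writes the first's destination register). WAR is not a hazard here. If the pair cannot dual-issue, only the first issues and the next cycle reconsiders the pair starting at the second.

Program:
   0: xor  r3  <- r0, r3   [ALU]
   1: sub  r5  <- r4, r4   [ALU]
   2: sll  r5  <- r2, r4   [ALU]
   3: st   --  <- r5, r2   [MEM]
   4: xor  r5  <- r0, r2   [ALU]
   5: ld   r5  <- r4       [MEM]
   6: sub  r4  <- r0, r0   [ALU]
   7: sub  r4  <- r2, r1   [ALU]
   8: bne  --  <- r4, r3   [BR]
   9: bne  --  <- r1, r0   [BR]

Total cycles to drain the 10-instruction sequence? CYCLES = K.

0. xor.ALU/sub.ALU @i0/i1  | dual
1. sll.ALU @i2  | RAW r5
2. st.MEM/xor.ALU @i3/i4  | dual
3. ld.MEM/sub.ALU @i5/i6  | dual
4. sub.ALU @i7  | RAW r4
5. bne.BR @i8  | no-port BR/BR
6. bne.BR @i9  | tail

CYCLES = 7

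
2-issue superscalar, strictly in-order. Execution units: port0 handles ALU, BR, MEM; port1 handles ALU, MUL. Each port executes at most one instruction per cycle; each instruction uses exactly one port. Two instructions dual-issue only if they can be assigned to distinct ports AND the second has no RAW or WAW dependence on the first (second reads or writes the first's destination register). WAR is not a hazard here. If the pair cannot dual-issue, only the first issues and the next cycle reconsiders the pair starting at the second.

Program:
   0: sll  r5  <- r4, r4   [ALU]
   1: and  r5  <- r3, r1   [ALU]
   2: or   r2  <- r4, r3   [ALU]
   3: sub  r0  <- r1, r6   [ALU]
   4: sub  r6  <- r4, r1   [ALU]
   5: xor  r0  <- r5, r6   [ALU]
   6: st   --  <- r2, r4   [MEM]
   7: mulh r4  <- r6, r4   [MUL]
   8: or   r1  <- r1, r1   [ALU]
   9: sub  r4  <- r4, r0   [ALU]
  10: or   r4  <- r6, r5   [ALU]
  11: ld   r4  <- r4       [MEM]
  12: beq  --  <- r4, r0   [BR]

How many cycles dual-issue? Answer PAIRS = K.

PAIRS = 4

0. sll @i0  | WAW r5
1. and;or @i1,i2  | pair
2. sub;sub @i3,i4  | pair
3. xor;st @i5,i6  | pair
4. mulh;or @i7,i8  | pair
5. sub @i9  | WAW r4
6. or @i10  | RAW+WAW r4
7. ld @i11  | no-port MEM/BR
8. beq @i12  | tail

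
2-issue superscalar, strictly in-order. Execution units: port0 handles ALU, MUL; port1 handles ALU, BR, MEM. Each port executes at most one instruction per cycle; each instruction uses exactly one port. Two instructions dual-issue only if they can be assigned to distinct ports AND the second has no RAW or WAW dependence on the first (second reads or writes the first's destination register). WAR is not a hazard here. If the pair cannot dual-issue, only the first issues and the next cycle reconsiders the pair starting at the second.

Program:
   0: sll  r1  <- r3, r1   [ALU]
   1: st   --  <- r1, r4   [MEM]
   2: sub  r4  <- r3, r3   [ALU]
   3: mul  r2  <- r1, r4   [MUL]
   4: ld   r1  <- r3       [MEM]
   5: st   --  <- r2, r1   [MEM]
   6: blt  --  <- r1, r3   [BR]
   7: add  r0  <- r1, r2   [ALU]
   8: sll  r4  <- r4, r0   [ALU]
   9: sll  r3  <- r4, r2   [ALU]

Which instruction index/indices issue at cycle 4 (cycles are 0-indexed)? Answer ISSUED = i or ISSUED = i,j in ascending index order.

ISSUED = 6,7

0. sll.ALU @i0  | RAW r1
1. st.MEM+sub.ALU @i1+i2  | dual
2. mul.MUL+ld.MEM @i3+i4  | dual
3. st.MEM @i5  | no-port MEM/BR
4. blt.BR+add.ALU @i6+i7  | dual
5. sll.ALU @i8  | RAW r4
6. sll.ALU @i9  | tail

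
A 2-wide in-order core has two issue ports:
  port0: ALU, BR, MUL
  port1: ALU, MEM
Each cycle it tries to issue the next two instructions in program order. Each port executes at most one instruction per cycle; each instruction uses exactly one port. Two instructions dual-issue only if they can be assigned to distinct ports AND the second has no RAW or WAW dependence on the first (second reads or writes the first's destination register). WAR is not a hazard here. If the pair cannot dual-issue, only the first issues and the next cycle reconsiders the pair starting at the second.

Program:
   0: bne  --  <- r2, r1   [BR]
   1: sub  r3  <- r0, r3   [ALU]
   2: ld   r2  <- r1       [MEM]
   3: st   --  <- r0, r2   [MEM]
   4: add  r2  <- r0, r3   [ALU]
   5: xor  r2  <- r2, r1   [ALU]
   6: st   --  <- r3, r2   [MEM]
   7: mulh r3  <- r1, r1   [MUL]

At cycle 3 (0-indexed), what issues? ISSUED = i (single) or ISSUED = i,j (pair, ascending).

c0: i0,i1 bne/sub  dual
c1: i2 ld  no-port MEM/MEM
c2: i3,i4 st/add  dual
c3: i5 xor  RAW r2
c4: i6,i7 st/mulh  dual

ISSUED = 5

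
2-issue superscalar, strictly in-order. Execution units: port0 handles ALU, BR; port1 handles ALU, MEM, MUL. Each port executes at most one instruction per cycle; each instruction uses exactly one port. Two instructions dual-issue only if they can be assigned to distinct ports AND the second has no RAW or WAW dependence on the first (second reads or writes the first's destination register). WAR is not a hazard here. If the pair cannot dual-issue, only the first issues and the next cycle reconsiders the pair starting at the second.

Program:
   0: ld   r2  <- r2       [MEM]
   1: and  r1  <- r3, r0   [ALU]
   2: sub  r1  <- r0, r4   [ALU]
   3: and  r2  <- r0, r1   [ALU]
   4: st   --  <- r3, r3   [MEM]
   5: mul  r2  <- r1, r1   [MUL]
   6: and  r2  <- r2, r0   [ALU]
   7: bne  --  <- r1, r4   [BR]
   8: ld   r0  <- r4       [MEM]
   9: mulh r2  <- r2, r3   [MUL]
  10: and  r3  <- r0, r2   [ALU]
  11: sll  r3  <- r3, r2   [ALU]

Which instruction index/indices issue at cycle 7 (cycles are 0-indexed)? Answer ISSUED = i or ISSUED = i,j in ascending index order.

ISSUED = 10

#0 head=0: ld.MEM and.ALU i0+i1 dual
#1 head=2: sub.ALU i2 RAW r1
#2 head=3: and.ALU st.MEM i3+i4 dual
#3 head=5: mul.MUL i5 RAW+WAW r2
#4 head=6: and.ALU bne.BR i6+i7 dual
#5 head=8: ld.MEM i8 no-port MEM/MUL
#6 head=9: mulh.MUL i9 RAW r2
#7 head=10: and.ALU i10 RAW+WAW r3
#8 head=11: sll.ALU i11 tail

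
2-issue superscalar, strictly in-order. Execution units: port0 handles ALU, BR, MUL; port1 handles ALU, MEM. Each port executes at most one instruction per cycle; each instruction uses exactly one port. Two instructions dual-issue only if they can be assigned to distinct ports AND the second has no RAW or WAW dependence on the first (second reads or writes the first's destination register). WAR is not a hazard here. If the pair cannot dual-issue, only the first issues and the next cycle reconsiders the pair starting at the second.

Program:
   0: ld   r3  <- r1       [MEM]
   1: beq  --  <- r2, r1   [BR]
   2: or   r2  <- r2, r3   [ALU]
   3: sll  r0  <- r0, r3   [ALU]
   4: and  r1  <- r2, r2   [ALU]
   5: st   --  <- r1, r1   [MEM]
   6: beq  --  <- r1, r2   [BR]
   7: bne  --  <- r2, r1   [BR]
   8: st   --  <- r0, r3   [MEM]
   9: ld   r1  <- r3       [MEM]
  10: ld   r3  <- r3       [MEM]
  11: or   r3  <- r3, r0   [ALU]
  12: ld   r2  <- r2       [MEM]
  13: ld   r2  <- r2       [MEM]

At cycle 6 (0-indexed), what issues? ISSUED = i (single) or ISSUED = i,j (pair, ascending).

0. ld beq @i0&i1  | pair
1. or sll @i2&i3  | pair
2. and @i4  | RAW r1
3. st beq @i5&i6  | pair
4. bne st @i7&i8  | pair
5. ld @i9  | no-port MEM/MEM
6. ld @i10  | RAW+WAW r3
7. or ld @i11&i12  | pair
8. ld @i13  | tail

ISSUED = 10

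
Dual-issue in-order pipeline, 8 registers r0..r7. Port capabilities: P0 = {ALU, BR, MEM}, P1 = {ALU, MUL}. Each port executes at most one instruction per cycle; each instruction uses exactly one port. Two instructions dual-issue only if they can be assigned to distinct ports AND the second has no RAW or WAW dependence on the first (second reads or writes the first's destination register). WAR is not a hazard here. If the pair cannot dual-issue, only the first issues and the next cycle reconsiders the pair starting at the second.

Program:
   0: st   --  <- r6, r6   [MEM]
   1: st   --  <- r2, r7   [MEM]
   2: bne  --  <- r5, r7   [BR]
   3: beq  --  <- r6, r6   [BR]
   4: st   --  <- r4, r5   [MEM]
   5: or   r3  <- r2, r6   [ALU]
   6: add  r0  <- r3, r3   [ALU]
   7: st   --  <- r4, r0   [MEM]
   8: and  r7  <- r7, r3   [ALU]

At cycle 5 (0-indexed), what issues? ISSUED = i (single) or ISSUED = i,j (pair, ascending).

0. st @i0  | no-port MEM/MEM
1. st @i1  | no-port MEM/BR
2. bne @i2  | no-port BR/BR
3. beq @i3  | no-port BR/MEM
4. st+or @i4,i5  | pair
5. add @i6  | RAW r0
6. st+and @i7,i8  | pair

ISSUED = 6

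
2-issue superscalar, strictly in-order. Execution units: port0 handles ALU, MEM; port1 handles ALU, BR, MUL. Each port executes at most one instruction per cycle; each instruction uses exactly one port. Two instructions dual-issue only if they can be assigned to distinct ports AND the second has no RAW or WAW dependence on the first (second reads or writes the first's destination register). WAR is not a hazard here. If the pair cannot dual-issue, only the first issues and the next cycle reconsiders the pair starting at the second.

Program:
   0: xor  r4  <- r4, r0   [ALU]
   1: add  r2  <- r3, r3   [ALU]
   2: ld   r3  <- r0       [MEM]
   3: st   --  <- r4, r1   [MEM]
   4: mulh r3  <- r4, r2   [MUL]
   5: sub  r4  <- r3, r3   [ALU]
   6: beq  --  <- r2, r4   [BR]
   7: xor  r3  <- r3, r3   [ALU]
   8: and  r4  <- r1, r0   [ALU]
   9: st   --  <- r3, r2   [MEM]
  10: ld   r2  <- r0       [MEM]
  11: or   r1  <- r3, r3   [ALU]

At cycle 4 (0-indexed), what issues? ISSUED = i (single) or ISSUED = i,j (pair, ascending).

ISSUED = 6,7

[0] i0+i1  xor.ALU;add.ALU  -- 2-wide
[1] i2  ld.MEM  -- no-port MEM/MEM
[2] i3+i4  st.MEM;mulh.MUL  -- 2-wide
[3] i5  sub.ALU  -- RAW r4
[4] i6+i7  beq.BR;xor.ALU  -- 2-wide
[5] i8+i9  and.ALU;st.MEM  -- 2-wide
[6] i10+i11  ld.MEM;or.ALU  -- 2-wide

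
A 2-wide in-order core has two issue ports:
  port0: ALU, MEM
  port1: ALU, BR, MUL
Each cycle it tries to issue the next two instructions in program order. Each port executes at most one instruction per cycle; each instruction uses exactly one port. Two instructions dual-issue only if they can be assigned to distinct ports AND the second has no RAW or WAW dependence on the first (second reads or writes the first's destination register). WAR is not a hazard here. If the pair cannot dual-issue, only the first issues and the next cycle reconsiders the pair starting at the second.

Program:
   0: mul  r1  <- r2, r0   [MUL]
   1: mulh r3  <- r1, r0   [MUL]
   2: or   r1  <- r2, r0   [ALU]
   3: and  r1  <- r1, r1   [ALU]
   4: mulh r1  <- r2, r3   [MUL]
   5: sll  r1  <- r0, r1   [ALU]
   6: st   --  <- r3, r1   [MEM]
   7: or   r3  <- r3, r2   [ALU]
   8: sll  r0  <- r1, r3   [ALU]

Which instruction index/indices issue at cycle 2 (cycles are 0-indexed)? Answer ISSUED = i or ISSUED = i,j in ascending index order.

ISSUED = 3

c0: i0 mul  no-port MUL/MUL
c1: i1,i2 mulh+or  2-wide
c2: i3 and  WAW r1
c3: i4 mulh  RAW+WAW r1
c4: i5 sll  RAW r1
c5: i6,i7 st+or  2-wide
c6: i8 sll  tail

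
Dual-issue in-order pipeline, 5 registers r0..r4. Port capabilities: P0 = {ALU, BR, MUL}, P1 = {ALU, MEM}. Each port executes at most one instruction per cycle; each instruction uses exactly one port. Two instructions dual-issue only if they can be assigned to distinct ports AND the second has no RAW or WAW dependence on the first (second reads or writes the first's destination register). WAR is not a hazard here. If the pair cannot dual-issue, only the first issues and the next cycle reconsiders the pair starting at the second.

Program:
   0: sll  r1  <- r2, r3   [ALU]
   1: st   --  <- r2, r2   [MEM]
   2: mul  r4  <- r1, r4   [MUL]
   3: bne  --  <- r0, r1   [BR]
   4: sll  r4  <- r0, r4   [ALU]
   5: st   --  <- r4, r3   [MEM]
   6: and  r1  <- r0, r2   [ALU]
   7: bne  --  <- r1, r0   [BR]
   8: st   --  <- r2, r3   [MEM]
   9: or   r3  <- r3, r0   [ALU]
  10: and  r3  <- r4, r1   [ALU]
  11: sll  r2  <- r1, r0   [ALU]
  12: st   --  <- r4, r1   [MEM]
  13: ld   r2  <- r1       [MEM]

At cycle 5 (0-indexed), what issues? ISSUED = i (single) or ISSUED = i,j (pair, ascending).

[0] i0+i1  sll;st  -- pair
[1] i2  mul  -- no-port MUL/BR
[2] i3+i4  bne;sll  -- pair
[3] i5+i6  st;and  -- pair
[4] i7+i8  bne;st  -- pair
[5] i9  or  -- WAW r3
[6] i10+i11  and;sll  -- pair
[7] i12  st  -- no-port MEM/MEM
[8] i13  ld  -- tail

ISSUED = 9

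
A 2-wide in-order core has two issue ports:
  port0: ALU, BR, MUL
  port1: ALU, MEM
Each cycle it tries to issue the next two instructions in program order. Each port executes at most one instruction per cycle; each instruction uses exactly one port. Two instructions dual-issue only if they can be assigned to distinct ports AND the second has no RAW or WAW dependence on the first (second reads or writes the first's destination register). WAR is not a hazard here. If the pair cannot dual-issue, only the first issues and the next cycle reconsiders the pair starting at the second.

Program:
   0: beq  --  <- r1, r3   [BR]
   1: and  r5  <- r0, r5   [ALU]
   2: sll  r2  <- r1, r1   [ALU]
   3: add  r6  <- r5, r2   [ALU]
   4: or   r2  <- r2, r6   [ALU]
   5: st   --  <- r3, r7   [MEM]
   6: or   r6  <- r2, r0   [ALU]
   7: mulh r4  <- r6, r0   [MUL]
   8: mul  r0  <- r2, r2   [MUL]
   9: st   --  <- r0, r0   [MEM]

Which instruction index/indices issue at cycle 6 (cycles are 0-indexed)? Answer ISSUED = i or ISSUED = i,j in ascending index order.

#0 head=0: beq;and i0/i1 dual
#1 head=2: sll i2 RAW r2
#2 head=3: add i3 RAW r6
#3 head=4: or;st i4/i5 dual
#4 head=6: or i6 RAW r6
#5 head=7: mulh i7 no-port MUL/MUL
#6 head=8: mul i8 RAW r0
#7 head=9: st i9 tail

ISSUED = 8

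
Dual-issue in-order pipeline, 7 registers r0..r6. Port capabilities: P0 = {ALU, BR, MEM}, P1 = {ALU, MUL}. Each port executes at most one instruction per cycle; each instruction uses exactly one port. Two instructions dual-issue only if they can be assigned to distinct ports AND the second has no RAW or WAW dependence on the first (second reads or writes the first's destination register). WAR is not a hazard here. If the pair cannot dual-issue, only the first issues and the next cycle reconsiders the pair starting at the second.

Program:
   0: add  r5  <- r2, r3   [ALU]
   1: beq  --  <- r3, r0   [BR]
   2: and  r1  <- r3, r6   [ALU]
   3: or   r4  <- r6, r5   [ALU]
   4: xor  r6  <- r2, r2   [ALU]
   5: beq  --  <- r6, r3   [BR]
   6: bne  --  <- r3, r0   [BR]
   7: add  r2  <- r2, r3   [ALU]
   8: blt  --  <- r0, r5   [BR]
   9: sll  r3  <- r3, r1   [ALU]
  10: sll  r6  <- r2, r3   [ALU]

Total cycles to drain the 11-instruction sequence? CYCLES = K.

CYCLES = 7

t=0 i0&i1:add.ALU;beq.BR ; pair
t=1 i2&i3:and.ALU;or.ALU ; pair
t=2 i4:xor.ALU ; RAW r6
t=3 i5:beq.BR ; no-port BR/BR
t=4 i6&i7:bne.BR;add.ALU ; pair
t=5 i8&i9:blt.BR;sll.ALU ; pair
t=6 i10:sll.ALU ; tail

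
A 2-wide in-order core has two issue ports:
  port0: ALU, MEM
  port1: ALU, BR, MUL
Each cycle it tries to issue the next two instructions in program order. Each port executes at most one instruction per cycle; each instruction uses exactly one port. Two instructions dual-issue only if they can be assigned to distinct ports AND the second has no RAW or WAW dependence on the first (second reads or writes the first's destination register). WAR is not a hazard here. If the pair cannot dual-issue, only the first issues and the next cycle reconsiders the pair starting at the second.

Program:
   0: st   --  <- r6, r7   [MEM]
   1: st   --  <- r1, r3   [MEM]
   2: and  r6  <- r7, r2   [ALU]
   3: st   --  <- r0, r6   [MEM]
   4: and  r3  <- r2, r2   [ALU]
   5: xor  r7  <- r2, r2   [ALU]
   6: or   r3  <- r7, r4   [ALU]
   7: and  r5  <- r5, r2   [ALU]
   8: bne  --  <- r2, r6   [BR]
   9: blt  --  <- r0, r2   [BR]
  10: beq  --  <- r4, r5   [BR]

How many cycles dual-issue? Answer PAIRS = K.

PAIRS = 3

  cy0 -> i0 (st.MEM) no-port MEM/MEM
  cy1 -> i1,i2 (st.MEM;and.ALU) pair
  cy2 -> i3,i4 (st.MEM;and.ALU) pair
  cy3 -> i5 (xor.ALU) RAW r7
  cy4 -> i6,i7 (or.ALU;and.ALU) pair
  cy5 -> i8 (bne.BR) no-port BR/BR
  cy6 -> i9 (blt.BR) no-port BR/BR
  cy7 -> i10 (beq.BR) tail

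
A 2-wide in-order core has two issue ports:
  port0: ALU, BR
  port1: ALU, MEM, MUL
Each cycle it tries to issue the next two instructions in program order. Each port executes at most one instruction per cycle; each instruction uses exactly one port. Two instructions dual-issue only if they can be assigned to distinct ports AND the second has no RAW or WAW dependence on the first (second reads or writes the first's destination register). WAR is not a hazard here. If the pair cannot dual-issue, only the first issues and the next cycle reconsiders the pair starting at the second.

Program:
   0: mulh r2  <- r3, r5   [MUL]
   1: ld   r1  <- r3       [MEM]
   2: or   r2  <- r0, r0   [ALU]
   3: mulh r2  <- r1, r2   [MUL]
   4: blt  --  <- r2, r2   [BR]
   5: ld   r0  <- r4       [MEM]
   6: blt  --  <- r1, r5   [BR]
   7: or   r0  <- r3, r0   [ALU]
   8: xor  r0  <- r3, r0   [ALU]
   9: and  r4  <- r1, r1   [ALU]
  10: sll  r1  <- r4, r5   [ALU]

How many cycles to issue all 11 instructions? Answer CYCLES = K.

#0 head=0: mulh i0 no-port MUL/MEM
#1 head=1: ld or i1&i2 2-wide
#2 head=3: mulh i3 RAW r2
#3 head=4: blt ld i4&i5 2-wide
#4 head=6: blt or i6&i7 2-wide
#5 head=8: xor and i8&i9 2-wide
#6 head=10: sll i10 tail

CYCLES = 7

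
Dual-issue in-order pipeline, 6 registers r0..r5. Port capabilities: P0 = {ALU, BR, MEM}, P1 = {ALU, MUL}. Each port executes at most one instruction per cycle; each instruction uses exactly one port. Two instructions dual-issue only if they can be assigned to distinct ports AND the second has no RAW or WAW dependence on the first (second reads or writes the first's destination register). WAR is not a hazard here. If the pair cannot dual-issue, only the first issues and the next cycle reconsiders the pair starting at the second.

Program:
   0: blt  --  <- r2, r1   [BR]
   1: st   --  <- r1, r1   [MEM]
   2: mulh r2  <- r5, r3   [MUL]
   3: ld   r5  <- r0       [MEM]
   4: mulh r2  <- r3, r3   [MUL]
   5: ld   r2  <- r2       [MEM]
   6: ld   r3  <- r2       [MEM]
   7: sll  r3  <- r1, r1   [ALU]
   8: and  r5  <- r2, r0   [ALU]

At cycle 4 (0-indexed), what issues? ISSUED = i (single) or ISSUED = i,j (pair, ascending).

c0: i0 blt  no-port BR/MEM
c1: i1+i2 st/mulh  2-wide
c2: i3+i4 ld/mulh  2-wide
c3: i5 ld  no-port MEM/MEM
c4: i6 ld  WAW r3
c5: i7+i8 sll/and  2-wide

ISSUED = 6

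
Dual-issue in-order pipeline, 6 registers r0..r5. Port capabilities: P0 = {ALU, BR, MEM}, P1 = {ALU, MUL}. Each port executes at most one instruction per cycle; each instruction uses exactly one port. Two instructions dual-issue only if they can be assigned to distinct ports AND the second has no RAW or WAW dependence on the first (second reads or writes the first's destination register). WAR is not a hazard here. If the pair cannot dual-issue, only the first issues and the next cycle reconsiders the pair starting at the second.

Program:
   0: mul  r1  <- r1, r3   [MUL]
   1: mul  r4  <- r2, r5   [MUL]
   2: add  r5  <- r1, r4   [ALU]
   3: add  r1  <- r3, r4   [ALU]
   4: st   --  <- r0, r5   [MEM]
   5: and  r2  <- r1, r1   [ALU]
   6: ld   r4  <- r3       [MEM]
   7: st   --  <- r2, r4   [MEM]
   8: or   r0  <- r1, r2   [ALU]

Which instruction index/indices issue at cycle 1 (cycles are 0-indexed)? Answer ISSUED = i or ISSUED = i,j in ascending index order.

  cy0 -> i0 (mul) no-port MUL/MUL
  cy1 -> i1 (mul) RAW r4
  cy2 -> i2+i3 (add/add) pair
  cy3 -> i4+i5 (st/and) pair
  cy4 -> i6 (ld) no-port MEM/MEM
  cy5 -> i7+i8 (st/or) pair

ISSUED = 1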